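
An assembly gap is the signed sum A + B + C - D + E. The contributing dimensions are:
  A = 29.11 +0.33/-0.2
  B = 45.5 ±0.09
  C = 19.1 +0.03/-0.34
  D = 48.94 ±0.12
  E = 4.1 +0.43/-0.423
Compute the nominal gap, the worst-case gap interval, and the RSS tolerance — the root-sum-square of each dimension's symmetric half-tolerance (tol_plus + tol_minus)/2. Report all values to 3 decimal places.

nominal=48.870 wc=[47.697,49.870] rss=0.556

Stack each dimension's contribution:
  +A: nom +29.110 → Σnom=29.110; wc +0.330/-0.200 → slack +0.330/-0.200; half-tol=0.265, Σhalf²=0.070225
  +B: nom +45.500 → Σnom=74.610; wc +0.090/-0.090 → slack +0.420/-0.290; half-tol=0.090, Σhalf²=0.078325
  +C: nom +19.100 → Σnom=93.710; wc +0.030/-0.340 → slack +0.450/-0.630; half-tol=0.185, Σhalf²=0.112550
  -D: nom -48.940 → Σnom=44.770; wc +0.120/-0.120 → slack +0.570/-0.750; half-tol=0.120, Σhalf²=0.126950
  +E: nom +4.100 → Σnom=48.870; wc +0.430/-0.423 → slack +1.000/-1.173; half-tol=0.426, Σhalf²=0.308852
Nominal = 48.870. Worst-case = [48.870 - 1.173, 48.870 + 1.000] = [47.697, 49.870]. RSS = √0.308852 = 0.556.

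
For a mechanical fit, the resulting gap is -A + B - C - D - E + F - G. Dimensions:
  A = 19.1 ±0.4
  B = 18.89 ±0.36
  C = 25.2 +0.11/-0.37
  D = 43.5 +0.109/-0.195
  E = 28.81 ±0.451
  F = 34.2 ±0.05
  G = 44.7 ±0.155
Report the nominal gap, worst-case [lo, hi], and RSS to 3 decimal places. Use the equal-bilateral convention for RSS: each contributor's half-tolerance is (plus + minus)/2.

nominal=-108.220 wc=[-109.855,-106.239] rss=0.775

Stack each dimension's contribution:
  -A: nom -19.100 → Σnom=-19.100; wc +0.400/-0.400 → slack +0.400/-0.400; half-tol=0.400, Σhalf²=0.160000
  +B: nom +18.890 → Σnom=-0.210; wc +0.360/-0.360 → slack +0.760/-0.760; half-tol=0.360, Σhalf²=0.289600
  -C: nom -25.200 → Σnom=-25.410; wc +0.370/-0.110 → slack +1.130/-0.870; half-tol=0.240, Σhalf²=0.347200
  -D: nom -43.500 → Σnom=-68.910; wc +0.195/-0.109 → slack +1.325/-0.979; half-tol=0.152, Σhalf²=0.370304
  -E: nom -28.810 → Σnom=-97.720; wc +0.451/-0.451 → slack +1.776/-1.430; half-tol=0.451, Σhalf²=0.573705
  +F: nom +34.200 → Σnom=-63.520; wc +0.050/-0.050 → slack +1.826/-1.480; half-tol=0.050, Σhalf²=0.576205
  -G: nom -44.700 → Σnom=-108.220; wc +0.155/-0.155 → slack +1.981/-1.635; half-tol=0.155, Σhalf²=0.600230
Nominal = -108.220. Worst-case = [-108.220 - 1.635, -108.220 + 1.981] = [-109.855, -106.239]. RSS = √0.600230 = 0.775.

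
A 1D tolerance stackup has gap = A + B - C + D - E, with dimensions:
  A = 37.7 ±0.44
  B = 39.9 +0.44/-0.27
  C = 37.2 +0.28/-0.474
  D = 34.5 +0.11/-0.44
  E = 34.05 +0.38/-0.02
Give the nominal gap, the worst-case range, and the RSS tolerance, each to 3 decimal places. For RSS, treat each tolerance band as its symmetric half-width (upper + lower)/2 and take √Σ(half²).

Stack each dimension's contribution:
  +A: nom +37.700 → Σnom=37.700; wc +0.440/-0.440 → slack +0.440/-0.440; half-tol=0.440, Σhalf²=0.193600
  +B: nom +39.900 → Σnom=77.600; wc +0.440/-0.270 → slack +0.880/-0.710; half-tol=0.355, Σhalf²=0.319625
  -C: nom -37.200 → Σnom=40.400; wc +0.474/-0.280 → slack +1.354/-0.990; half-tol=0.377, Σhalf²=0.461754
  +D: nom +34.500 → Σnom=74.900; wc +0.110/-0.440 → slack +1.464/-1.430; half-tol=0.275, Σhalf²=0.537379
  -E: nom -34.050 → Σnom=40.850; wc +0.020/-0.380 → slack +1.484/-1.810; half-tol=0.200, Σhalf²=0.577379
Nominal = 40.850. Worst-case = [40.850 - 1.810, 40.850 + 1.484] = [39.040, 42.334]. RSS = √0.577379 = 0.760.

nominal=40.850 wc=[39.040,42.334] rss=0.760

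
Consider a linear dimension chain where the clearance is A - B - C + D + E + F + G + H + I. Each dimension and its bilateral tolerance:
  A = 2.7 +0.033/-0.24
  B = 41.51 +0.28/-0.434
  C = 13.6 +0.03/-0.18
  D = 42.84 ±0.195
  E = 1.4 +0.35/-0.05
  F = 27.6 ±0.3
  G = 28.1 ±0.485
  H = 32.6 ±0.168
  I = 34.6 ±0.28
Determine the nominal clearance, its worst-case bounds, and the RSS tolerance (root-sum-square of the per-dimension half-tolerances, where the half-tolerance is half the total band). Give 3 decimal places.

Stack each dimension's contribution:
  +A: nom +2.700 → Σnom=2.700; wc +0.033/-0.240 → slack +0.033/-0.240; half-tol=0.137, Σhalf²=0.018632
  -B: nom -41.510 → Σnom=-38.810; wc +0.434/-0.280 → slack +0.467/-0.520; half-tol=0.357, Σhalf²=0.146081
  -C: nom -13.600 → Σnom=-52.410; wc +0.180/-0.030 → slack +0.647/-0.550; half-tol=0.105, Σhalf²=0.157106
  +D: nom +42.840 → Σnom=-9.570; wc +0.195/-0.195 → slack +0.842/-0.745; half-tol=0.195, Σhalf²=0.195131
  +E: nom +1.400 → Σnom=-8.170; wc +0.350/-0.050 → slack +1.192/-0.795; half-tol=0.200, Σhalf²=0.235131
  +F: nom +27.600 → Σnom=19.430; wc +0.300/-0.300 → slack +1.492/-1.095; half-tol=0.300, Σhalf²=0.325131
  +G: nom +28.100 → Σnom=47.530; wc +0.485/-0.485 → slack +1.977/-1.580; half-tol=0.485, Σhalf²=0.560356
  +H: nom +32.600 → Σnom=80.130; wc +0.168/-0.168 → slack +2.145/-1.748; half-tol=0.168, Σhalf²=0.588580
  +I: nom +34.600 → Σnom=114.730; wc +0.280/-0.280 → slack +2.425/-2.028; half-tol=0.280, Σhalf²=0.666980
Nominal = 114.730. Worst-case = [114.730 - 2.028, 114.730 + 2.425] = [112.702, 117.155]. RSS = √0.666980 = 0.817.

nominal=114.730 wc=[112.702,117.155] rss=0.817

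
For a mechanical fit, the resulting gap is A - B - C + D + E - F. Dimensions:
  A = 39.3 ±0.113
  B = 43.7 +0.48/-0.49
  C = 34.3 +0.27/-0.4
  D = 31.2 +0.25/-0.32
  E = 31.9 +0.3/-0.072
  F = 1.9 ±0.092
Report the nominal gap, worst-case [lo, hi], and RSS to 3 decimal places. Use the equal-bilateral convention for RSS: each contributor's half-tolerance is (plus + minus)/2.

nominal=22.500 wc=[21.153,24.145] rss=0.696

Stack each dimension's contribution:
  +A: nom +39.300 → Σnom=39.300; wc +0.113/-0.113 → slack +0.113/-0.113; half-tol=0.113, Σhalf²=0.012769
  -B: nom -43.700 → Σnom=-4.400; wc +0.490/-0.480 → slack +0.603/-0.593; half-tol=0.485, Σhalf²=0.247994
  -C: nom -34.300 → Σnom=-38.700; wc +0.400/-0.270 → slack +1.003/-0.863; half-tol=0.335, Σhalf²=0.360219
  +D: nom +31.200 → Σnom=-7.500; wc +0.250/-0.320 → slack +1.253/-1.183; half-tol=0.285, Σhalf²=0.441444
  +E: nom +31.900 → Σnom=24.400; wc +0.300/-0.072 → slack +1.553/-1.255; half-tol=0.186, Σhalf²=0.476040
  -F: nom -1.900 → Σnom=22.500; wc +0.092/-0.092 → slack +1.645/-1.347; half-tol=0.092, Σhalf²=0.484504
Nominal = 22.500. Worst-case = [22.500 - 1.347, 22.500 + 1.645] = [21.153, 24.145]. RSS = √0.484504 = 0.696.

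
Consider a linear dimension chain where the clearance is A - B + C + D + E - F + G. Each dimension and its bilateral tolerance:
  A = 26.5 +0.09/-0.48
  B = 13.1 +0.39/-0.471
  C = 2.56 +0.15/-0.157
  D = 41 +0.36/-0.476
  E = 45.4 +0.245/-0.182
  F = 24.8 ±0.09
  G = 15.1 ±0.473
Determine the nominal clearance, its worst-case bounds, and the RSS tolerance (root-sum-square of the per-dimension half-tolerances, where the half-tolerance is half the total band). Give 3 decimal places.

nominal=92.660 wc=[90.412,94.539] rss=0.862

Stack each dimension's contribution:
  +A: nom +26.500 → Σnom=26.500; wc +0.090/-0.480 → slack +0.090/-0.480; half-tol=0.285, Σhalf²=0.081225
  -B: nom -13.100 → Σnom=13.400; wc +0.471/-0.390 → slack +0.561/-0.870; half-tol=0.430, Σhalf²=0.266555
  +C: nom +2.560 → Σnom=15.960; wc +0.150/-0.157 → slack +0.711/-1.027; half-tol=0.153, Σhalf²=0.290118
  +D: nom +41.000 → Σnom=56.960; wc +0.360/-0.476 → slack +1.071/-1.503; half-tol=0.418, Σhalf²=0.464842
  +E: nom +45.400 → Σnom=102.360; wc +0.245/-0.182 → slack +1.316/-1.685; half-tol=0.213, Σhalf²=0.510424
  -F: nom -24.800 → Σnom=77.560; wc +0.090/-0.090 → slack +1.406/-1.775; half-tol=0.090, Σhalf²=0.518524
  +G: nom +15.100 → Σnom=92.660; wc +0.473/-0.473 → slack +1.879/-2.248; half-tol=0.473, Σhalf²=0.742253
Nominal = 92.660. Worst-case = [92.660 - 2.248, 92.660 + 1.879] = [90.412, 94.539]. RSS = √0.742253 = 0.862.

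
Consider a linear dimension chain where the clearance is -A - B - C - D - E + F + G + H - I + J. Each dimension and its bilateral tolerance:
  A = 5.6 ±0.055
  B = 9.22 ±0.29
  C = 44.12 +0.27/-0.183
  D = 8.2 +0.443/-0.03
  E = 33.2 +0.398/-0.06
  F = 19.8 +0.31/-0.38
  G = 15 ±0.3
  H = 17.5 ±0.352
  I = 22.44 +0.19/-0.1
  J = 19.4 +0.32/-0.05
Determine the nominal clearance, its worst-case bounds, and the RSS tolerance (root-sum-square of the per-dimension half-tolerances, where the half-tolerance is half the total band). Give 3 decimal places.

nominal=-51.080 wc=[-53.808,-49.080] rss=0.797

Stack each dimension's contribution:
  -A: nom -5.600 → Σnom=-5.600; wc +0.055/-0.055 → slack +0.055/-0.055; half-tol=0.055, Σhalf²=0.003025
  -B: nom -9.220 → Σnom=-14.820; wc +0.290/-0.290 → slack +0.345/-0.345; half-tol=0.290, Σhalf²=0.087125
  -C: nom -44.120 → Σnom=-58.940; wc +0.183/-0.270 → slack +0.528/-0.615; half-tol=0.227, Σhalf²=0.138427
  -D: nom -8.200 → Σnom=-67.140; wc +0.030/-0.443 → slack +0.558/-1.058; half-tol=0.236, Σhalf²=0.194359
  -E: nom -33.200 → Σnom=-100.340; wc +0.060/-0.398 → slack +0.618/-1.456; half-tol=0.229, Σhalf²=0.246800
  +F: nom +19.800 → Σnom=-80.540; wc +0.310/-0.380 → slack +0.928/-1.836; half-tol=0.345, Σhalf²=0.365825
  +G: nom +15.000 → Σnom=-65.540; wc +0.300/-0.300 → slack +1.228/-2.136; half-tol=0.300, Σhalf²=0.455825
  +H: nom +17.500 → Σnom=-48.040; wc +0.352/-0.352 → slack +1.580/-2.488; half-tol=0.352, Σhalf²=0.579730
  -I: nom -22.440 → Σnom=-70.480; wc +0.100/-0.190 → slack +1.680/-2.678; half-tol=0.145, Σhalf²=0.600754
  +J: nom +19.400 → Σnom=-51.080; wc +0.320/-0.050 → slack +2.000/-2.728; half-tol=0.185, Σhalf²=0.634979
Nominal = -51.080. Worst-case = [-51.080 - 2.728, -51.080 + 2.000] = [-53.808, -49.080]. RSS = √0.634979 = 0.797.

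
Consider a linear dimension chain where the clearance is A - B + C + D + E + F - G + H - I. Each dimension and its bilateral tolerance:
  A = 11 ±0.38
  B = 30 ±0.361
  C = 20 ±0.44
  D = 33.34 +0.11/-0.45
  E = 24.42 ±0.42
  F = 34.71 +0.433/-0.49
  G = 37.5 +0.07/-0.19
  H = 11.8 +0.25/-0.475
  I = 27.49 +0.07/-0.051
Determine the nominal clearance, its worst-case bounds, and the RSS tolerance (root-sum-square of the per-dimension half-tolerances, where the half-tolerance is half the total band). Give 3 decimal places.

nominal=40.280 wc=[37.124,42.915] rss=1.043

Stack each dimension's contribution:
  +A: nom +11.000 → Σnom=11.000; wc +0.380/-0.380 → slack +0.380/-0.380; half-tol=0.380, Σhalf²=0.144400
  -B: nom -30.000 → Σnom=-19.000; wc +0.361/-0.361 → slack +0.741/-0.741; half-tol=0.361, Σhalf²=0.274721
  +C: nom +20.000 → Σnom=1.000; wc +0.440/-0.440 → slack +1.181/-1.181; half-tol=0.440, Σhalf²=0.468321
  +D: nom +33.340 → Σnom=34.340; wc +0.110/-0.450 → slack +1.291/-1.631; half-tol=0.280, Σhalf²=0.546721
  +E: nom +24.420 → Σnom=58.760; wc +0.420/-0.420 → slack +1.711/-2.051; half-tol=0.420, Σhalf²=0.723121
  +F: nom +34.710 → Σnom=93.470; wc +0.433/-0.490 → slack +2.144/-2.541; half-tol=0.462, Σhalf²=0.936103
  -G: nom -37.500 → Σnom=55.970; wc +0.190/-0.070 → slack +2.334/-2.611; half-tol=0.130, Σhalf²=0.953003
  +H: nom +11.800 → Σnom=67.770; wc +0.250/-0.475 → slack +2.584/-3.086; half-tol=0.362, Σhalf²=1.084410
  -I: nom -27.490 → Σnom=40.280; wc +0.051/-0.070 → slack +2.635/-3.156; half-tol=0.060, Σhalf²=1.088070
Nominal = 40.280. Worst-case = [40.280 - 3.156, 40.280 + 2.635] = [37.124, 42.915]. RSS = √1.088070 = 1.043.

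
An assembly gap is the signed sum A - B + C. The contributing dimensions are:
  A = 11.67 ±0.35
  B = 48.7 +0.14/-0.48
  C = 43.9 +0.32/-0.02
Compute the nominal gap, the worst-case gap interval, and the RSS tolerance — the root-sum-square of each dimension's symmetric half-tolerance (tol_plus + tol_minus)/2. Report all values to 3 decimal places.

Stack each dimension's contribution:
  +A: nom +11.670 → Σnom=11.670; wc +0.350/-0.350 → slack +0.350/-0.350; half-tol=0.350, Σhalf²=0.122500
  -B: nom -48.700 → Σnom=-37.030; wc +0.480/-0.140 → slack +0.830/-0.490; half-tol=0.310, Σhalf²=0.218600
  +C: nom +43.900 → Σnom=6.870; wc +0.320/-0.020 → slack +1.150/-0.510; half-tol=0.170, Σhalf²=0.247500
Nominal = 6.870. Worst-case = [6.870 - 0.510, 6.870 + 1.150] = [6.360, 8.020]. RSS = √0.247500 = 0.497.

nominal=6.870 wc=[6.360,8.020] rss=0.497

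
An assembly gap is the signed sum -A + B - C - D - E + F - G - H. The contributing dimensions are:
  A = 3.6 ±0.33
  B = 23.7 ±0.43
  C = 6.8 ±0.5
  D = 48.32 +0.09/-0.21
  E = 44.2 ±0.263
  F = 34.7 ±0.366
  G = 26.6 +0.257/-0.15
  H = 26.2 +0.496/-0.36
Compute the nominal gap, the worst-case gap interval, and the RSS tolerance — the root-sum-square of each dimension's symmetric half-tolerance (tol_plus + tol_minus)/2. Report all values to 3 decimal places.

Stack each dimension's contribution:
  -A: nom -3.600 → Σnom=-3.600; wc +0.330/-0.330 → slack +0.330/-0.330; half-tol=0.330, Σhalf²=0.108900
  +B: nom +23.700 → Σnom=20.100; wc +0.430/-0.430 → slack +0.760/-0.760; half-tol=0.430, Σhalf²=0.293800
  -C: nom -6.800 → Σnom=13.300; wc +0.500/-0.500 → slack +1.260/-1.260; half-tol=0.500, Σhalf²=0.543800
  -D: nom -48.320 → Σnom=-35.020; wc +0.210/-0.090 → slack +1.470/-1.350; half-tol=0.150, Σhalf²=0.566300
  -E: nom -44.200 → Σnom=-79.220; wc +0.263/-0.263 → slack +1.733/-1.613; half-tol=0.263, Σhalf²=0.635469
  +F: nom +34.700 → Σnom=-44.520; wc +0.366/-0.366 → slack +2.099/-1.979; half-tol=0.366, Σhalf²=0.769425
  -G: nom -26.600 → Σnom=-71.120; wc +0.150/-0.257 → slack +2.249/-2.236; half-tol=0.204, Σhalf²=0.810837
  -H: nom -26.200 → Σnom=-97.320; wc +0.360/-0.496 → slack +2.609/-2.732; half-tol=0.428, Σhalf²=0.994021
Nominal = -97.320. Worst-case = [-97.320 - 2.732, -97.320 + 2.609] = [-100.052, -94.711]. RSS = √0.994021 = 0.997.

nominal=-97.320 wc=[-100.052,-94.711] rss=0.997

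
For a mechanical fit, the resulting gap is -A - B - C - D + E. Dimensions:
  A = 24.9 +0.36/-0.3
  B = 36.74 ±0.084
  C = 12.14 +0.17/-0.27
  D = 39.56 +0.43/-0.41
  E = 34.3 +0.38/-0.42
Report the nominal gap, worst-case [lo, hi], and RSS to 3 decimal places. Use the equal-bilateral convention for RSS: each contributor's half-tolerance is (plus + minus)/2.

nominal=-79.040 wc=[-80.504,-77.596] rss=0.708

Stack each dimension's contribution:
  -A: nom -24.900 → Σnom=-24.900; wc +0.300/-0.360 → slack +0.300/-0.360; half-tol=0.330, Σhalf²=0.108900
  -B: nom -36.740 → Σnom=-61.640; wc +0.084/-0.084 → slack +0.384/-0.444; half-tol=0.084, Σhalf²=0.115956
  -C: nom -12.140 → Σnom=-73.780; wc +0.270/-0.170 → slack +0.654/-0.614; half-tol=0.220, Σhalf²=0.164356
  -D: nom -39.560 → Σnom=-113.340; wc +0.410/-0.430 → slack +1.064/-1.044; half-tol=0.420, Σhalf²=0.340756
  +E: nom +34.300 → Σnom=-79.040; wc +0.380/-0.420 → slack +1.444/-1.464; half-tol=0.400, Σhalf²=0.500756
Nominal = -79.040. Worst-case = [-79.040 - 1.464, -79.040 + 1.444] = [-80.504, -77.596]. RSS = √0.500756 = 0.708.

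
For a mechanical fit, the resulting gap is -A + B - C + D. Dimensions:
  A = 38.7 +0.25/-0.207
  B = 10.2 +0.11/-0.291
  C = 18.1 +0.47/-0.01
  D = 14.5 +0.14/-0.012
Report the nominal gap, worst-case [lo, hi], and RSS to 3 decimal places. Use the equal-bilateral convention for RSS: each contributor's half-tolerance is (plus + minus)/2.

Stack each dimension's contribution:
  -A: nom -38.700 → Σnom=-38.700; wc +0.207/-0.250 → slack +0.207/-0.250; half-tol=0.228, Σhalf²=0.052212
  +B: nom +10.200 → Σnom=-28.500; wc +0.110/-0.291 → slack +0.317/-0.541; half-tol=0.200, Σhalf²=0.092412
  -C: nom -18.100 → Σnom=-46.600; wc +0.010/-0.470 → slack +0.327/-1.011; half-tol=0.240, Σhalf²=0.150012
  +D: nom +14.500 → Σnom=-32.100; wc +0.140/-0.012 → slack +0.467/-1.023; half-tol=0.076, Σhalf²=0.155788
Nominal = -32.100. Worst-case = [-32.100 - 1.023, -32.100 + 0.467] = [-33.123, -31.633]. RSS = √0.155788 = 0.395.

nominal=-32.100 wc=[-33.123,-31.633] rss=0.395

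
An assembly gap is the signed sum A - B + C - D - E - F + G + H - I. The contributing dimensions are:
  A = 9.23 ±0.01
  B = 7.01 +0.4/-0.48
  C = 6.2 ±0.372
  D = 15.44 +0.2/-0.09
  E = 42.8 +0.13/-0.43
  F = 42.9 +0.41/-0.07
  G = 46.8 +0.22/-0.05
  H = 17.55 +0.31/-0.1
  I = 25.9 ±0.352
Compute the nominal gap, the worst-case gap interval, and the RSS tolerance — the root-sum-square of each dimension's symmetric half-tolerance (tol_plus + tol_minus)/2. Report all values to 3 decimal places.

Stack each dimension's contribution:
  +A: nom +9.230 → Σnom=9.230; wc +0.010/-0.010 → slack +0.010/-0.010; half-tol=0.010, Σhalf²=0.000100
  -B: nom -7.010 → Σnom=2.220; wc +0.480/-0.400 → slack +0.490/-0.410; half-tol=0.440, Σhalf²=0.193700
  +C: nom +6.200 → Σnom=8.420; wc +0.372/-0.372 → slack +0.862/-0.782; half-tol=0.372, Σhalf²=0.332084
  -D: nom -15.440 → Σnom=-7.020; wc +0.090/-0.200 → slack +0.952/-0.982; half-tol=0.145, Σhalf²=0.353109
  -E: nom -42.800 → Σnom=-49.820; wc +0.430/-0.130 → slack +1.382/-1.112; half-tol=0.280, Σhalf²=0.431509
  -F: nom -42.900 → Σnom=-92.720; wc +0.070/-0.410 → slack +1.452/-1.522; half-tol=0.240, Σhalf²=0.489109
  +G: nom +46.800 → Σnom=-45.920; wc +0.220/-0.050 → slack +1.672/-1.572; half-tol=0.135, Σhalf²=0.507334
  +H: nom +17.550 → Σnom=-28.370; wc +0.310/-0.100 → slack +1.982/-1.672; half-tol=0.205, Σhalf²=0.549359
  -I: nom -25.900 → Σnom=-54.270; wc +0.352/-0.352 → slack +2.334/-2.024; half-tol=0.352, Σhalf²=0.673263
Nominal = -54.270. Worst-case = [-54.270 - 2.024, -54.270 + 2.334] = [-56.294, -51.936]. RSS = √0.673263 = 0.821.

nominal=-54.270 wc=[-56.294,-51.936] rss=0.821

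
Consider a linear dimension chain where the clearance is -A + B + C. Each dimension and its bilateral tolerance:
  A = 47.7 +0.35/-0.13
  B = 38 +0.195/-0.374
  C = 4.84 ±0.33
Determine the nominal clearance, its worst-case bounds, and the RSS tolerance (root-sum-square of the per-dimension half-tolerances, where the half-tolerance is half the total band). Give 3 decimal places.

Stack each dimension's contribution:
  -A: nom -47.700 → Σnom=-47.700; wc +0.130/-0.350 → slack +0.130/-0.350; half-tol=0.240, Σhalf²=0.057600
  +B: nom +38.000 → Σnom=-9.700; wc +0.195/-0.374 → slack +0.325/-0.724; half-tol=0.284, Σhalf²=0.138540
  +C: nom +4.840 → Σnom=-4.860; wc +0.330/-0.330 → slack +0.655/-1.054; half-tol=0.330, Σhalf²=0.247440
Nominal = -4.860. Worst-case = [-4.860 - 1.054, -4.860 + 0.655] = [-5.914, -4.205]. RSS = √0.247440 = 0.497.

nominal=-4.860 wc=[-5.914,-4.205] rss=0.497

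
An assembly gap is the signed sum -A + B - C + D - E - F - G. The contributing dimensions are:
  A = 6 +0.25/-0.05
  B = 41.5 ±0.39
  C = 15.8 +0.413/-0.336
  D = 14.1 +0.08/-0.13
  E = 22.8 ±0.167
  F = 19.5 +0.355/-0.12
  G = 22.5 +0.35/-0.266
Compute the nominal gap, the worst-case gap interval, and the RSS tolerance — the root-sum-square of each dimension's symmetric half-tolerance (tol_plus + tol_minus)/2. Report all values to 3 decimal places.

nominal=-31.000 wc=[-33.055,-29.591] rss=0.711

Stack each dimension's contribution:
  -A: nom -6.000 → Σnom=-6.000; wc +0.050/-0.250 → slack +0.050/-0.250; half-tol=0.150, Σhalf²=0.022500
  +B: nom +41.500 → Σnom=35.500; wc +0.390/-0.390 → slack +0.440/-0.640; half-tol=0.390, Σhalf²=0.174600
  -C: nom -15.800 → Σnom=19.700; wc +0.336/-0.413 → slack +0.776/-1.053; half-tol=0.374, Σhalf²=0.314850
  +D: nom +14.100 → Σnom=33.800; wc +0.080/-0.130 → slack +0.856/-1.183; half-tol=0.105, Σhalf²=0.325875
  -E: nom -22.800 → Σnom=11.000; wc +0.167/-0.167 → slack +1.023/-1.350; half-tol=0.167, Σhalf²=0.353764
  -F: nom -19.500 → Σnom=-8.500; wc +0.120/-0.355 → slack +1.143/-1.705; half-tol=0.237, Σhalf²=0.410170
  -G: nom -22.500 → Σnom=-31.000; wc +0.266/-0.350 → slack +1.409/-2.055; half-tol=0.308, Σhalf²=0.505035
Nominal = -31.000. Worst-case = [-31.000 - 2.055, -31.000 + 1.409] = [-33.055, -29.591]. RSS = √0.505035 = 0.711.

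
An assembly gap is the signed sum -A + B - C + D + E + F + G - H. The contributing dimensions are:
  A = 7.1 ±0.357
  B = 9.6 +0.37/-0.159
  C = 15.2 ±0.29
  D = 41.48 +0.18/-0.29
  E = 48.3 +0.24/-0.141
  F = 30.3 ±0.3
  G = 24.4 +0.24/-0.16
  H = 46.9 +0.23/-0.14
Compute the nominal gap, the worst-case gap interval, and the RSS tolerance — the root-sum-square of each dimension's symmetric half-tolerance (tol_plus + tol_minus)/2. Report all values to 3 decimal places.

nominal=84.880 wc=[82.953,86.997] rss=0.733

Stack each dimension's contribution:
  -A: nom -7.100 → Σnom=-7.100; wc +0.357/-0.357 → slack +0.357/-0.357; half-tol=0.357, Σhalf²=0.127449
  +B: nom +9.600 → Σnom=2.500; wc +0.370/-0.159 → slack +0.727/-0.516; half-tol=0.265, Σhalf²=0.197409
  -C: nom -15.200 → Σnom=-12.700; wc +0.290/-0.290 → slack +1.017/-0.806; half-tol=0.290, Σhalf²=0.281509
  +D: nom +41.480 → Σnom=28.780; wc +0.180/-0.290 → slack +1.197/-1.096; half-tol=0.235, Σhalf²=0.336734
  +E: nom +48.300 → Σnom=77.080; wc +0.240/-0.141 → slack +1.437/-1.237; half-tol=0.191, Σhalf²=0.373025
  +F: nom +30.300 → Σnom=107.380; wc +0.300/-0.300 → slack +1.737/-1.537; half-tol=0.300, Σhalf²=0.463025
  +G: nom +24.400 → Σnom=131.780; wc +0.240/-0.160 → slack +1.977/-1.697; half-tol=0.200, Σhalf²=0.503025
  -H: nom -46.900 → Σnom=84.880; wc +0.140/-0.230 → slack +2.117/-1.927; half-tol=0.185, Σhalf²=0.537250
Nominal = 84.880. Worst-case = [84.880 - 1.927, 84.880 + 2.117] = [82.953, 86.997]. RSS = √0.537250 = 0.733.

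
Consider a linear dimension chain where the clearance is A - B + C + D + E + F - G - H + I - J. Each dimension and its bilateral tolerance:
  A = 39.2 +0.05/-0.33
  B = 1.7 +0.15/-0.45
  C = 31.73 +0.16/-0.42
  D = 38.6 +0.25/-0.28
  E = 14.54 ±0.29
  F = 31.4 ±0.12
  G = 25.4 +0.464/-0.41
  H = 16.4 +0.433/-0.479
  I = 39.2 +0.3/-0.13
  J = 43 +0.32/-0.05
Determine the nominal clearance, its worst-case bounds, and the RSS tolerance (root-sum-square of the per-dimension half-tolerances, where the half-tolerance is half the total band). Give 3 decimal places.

Stack each dimension's contribution:
  +A: nom +39.200 → Σnom=39.200; wc +0.050/-0.330 → slack +0.050/-0.330; half-tol=0.190, Σhalf²=0.036100
  -B: nom -1.700 → Σnom=37.500; wc +0.450/-0.150 → slack +0.500/-0.480; half-tol=0.300, Σhalf²=0.126100
  +C: nom +31.730 → Σnom=69.230; wc +0.160/-0.420 → slack +0.660/-0.900; half-tol=0.290, Σhalf²=0.210200
  +D: nom +38.600 → Σnom=107.830; wc +0.250/-0.280 → slack +0.910/-1.180; half-tol=0.265, Σhalf²=0.280425
  +E: nom +14.540 → Σnom=122.370; wc +0.290/-0.290 → slack +1.200/-1.470; half-tol=0.290, Σhalf²=0.364525
  +F: nom +31.400 → Σnom=153.770; wc +0.120/-0.120 → slack +1.320/-1.590; half-tol=0.120, Σhalf²=0.378925
  -G: nom -25.400 → Σnom=128.370; wc +0.410/-0.464 → slack +1.730/-2.054; half-tol=0.437, Σhalf²=0.569894
  -H: nom -16.400 → Σnom=111.970; wc +0.479/-0.433 → slack +2.209/-2.487; half-tol=0.456, Σhalf²=0.777830
  +I: nom +39.200 → Σnom=151.170; wc +0.300/-0.130 → slack +2.509/-2.617; half-tol=0.215, Σhalf²=0.824055
  -J: nom -43.000 → Σnom=108.170; wc +0.050/-0.320 → slack +2.559/-2.937; half-tol=0.185, Σhalf²=0.858280
Nominal = 108.170. Worst-case = [108.170 - 2.937, 108.170 + 2.559] = [105.233, 110.729]. RSS = √0.858280 = 0.926.

nominal=108.170 wc=[105.233,110.729] rss=0.926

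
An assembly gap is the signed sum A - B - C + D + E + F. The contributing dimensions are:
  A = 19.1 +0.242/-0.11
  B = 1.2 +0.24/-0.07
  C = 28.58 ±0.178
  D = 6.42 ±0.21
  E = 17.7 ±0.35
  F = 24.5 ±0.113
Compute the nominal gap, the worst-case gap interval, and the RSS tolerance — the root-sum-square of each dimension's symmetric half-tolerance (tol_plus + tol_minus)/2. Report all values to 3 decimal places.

nominal=37.940 wc=[36.739,39.103] rss=0.516

Stack each dimension's contribution:
  +A: nom +19.100 → Σnom=19.100; wc +0.242/-0.110 → slack +0.242/-0.110; half-tol=0.176, Σhalf²=0.030976
  -B: nom -1.200 → Σnom=17.900; wc +0.070/-0.240 → slack +0.312/-0.350; half-tol=0.155, Σhalf²=0.055001
  -C: nom -28.580 → Σnom=-10.680; wc +0.178/-0.178 → slack +0.490/-0.528; half-tol=0.178, Σhalf²=0.086685
  +D: nom +6.420 → Σnom=-4.260; wc +0.210/-0.210 → slack +0.700/-0.738; half-tol=0.210, Σhalf²=0.130785
  +E: nom +17.700 → Σnom=13.440; wc +0.350/-0.350 → slack +1.050/-1.088; half-tol=0.350, Σhalf²=0.253285
  +F: nom +24.500 → Σnom=37.940; wc +0.113/-0.113 → slack +1.163/-1.201; half-tol=0.113, Σhalf²=0.266054
Nominal = 37.940. Worst-case = [37.940 - 1.201, 37.940 + 1.163] = [36.739, 39.103]. RSS = √0.266054 = 0.516.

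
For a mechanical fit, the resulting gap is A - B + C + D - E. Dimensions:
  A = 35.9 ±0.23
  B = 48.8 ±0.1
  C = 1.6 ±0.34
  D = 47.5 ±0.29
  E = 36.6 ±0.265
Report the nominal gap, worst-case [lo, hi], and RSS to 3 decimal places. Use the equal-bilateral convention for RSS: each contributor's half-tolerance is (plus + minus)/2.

nominal=-0.400 wc=[-1.625,0.825] rss=0.577

Stack each dimension's contribution:
  +A: nom +35.900 → Σnom=35.900; wc +0.230/-0.230 → slack +0.230/-0.230; half-tol=0.230, Σhalf²=0.052900
  -B: nom -48.800 → Σnom=-12.900; wc +0.100/-0.100 → slack +0.330/-0.330; half-tol=0.100, Σhalf²=0.062900
  +C: nom +1.600 → Σnom=-11.300; wc +0.340/-0.340 → slack +0.670/-0.670; half-tol=0.340, Σhalf²=0.178500
  +D: nom +47.500 → Σnom=36.200; wc +0.290/-0.290 → slack +0.960/-0.960; half-tol=0.290, Σhalf²=0.262600
  -E: nom -36.600 → Σnom=-0.400; wc +0.265/-0.265 → slack +1.225/-1.225; half-tol=0.265, Σhalf²=0.332825
Nominal = -0.400. Worst-case = [-0.400 - 1.225, -0.400 + 1.225] = [-1.625, 0.825]. RSS = √0.332825 = 0.577.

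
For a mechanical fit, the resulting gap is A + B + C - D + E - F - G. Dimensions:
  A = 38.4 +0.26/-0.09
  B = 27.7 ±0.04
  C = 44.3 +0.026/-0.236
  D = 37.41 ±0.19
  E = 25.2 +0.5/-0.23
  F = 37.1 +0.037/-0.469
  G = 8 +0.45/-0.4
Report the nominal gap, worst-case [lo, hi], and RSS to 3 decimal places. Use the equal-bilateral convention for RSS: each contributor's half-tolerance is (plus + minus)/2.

Stack each dimension's contribution:
  +A: nom +38.400 → Σnom=38.400; wc +0.260/-0.090 → slack +0.260/-0.090; half-tol=0.175, Σhalf²=0.030625
  +B: nom +27.700 → Σnom=66.100; wc +0.040/-0.040 → slack +0.300/-0.130; half-tol=0.040, Σhalf²=0.032225
  +C: nom +44.300 → Σnom=110.400; wc +0.026/-0.236 → slack +0.326/-0.366; half-tol=0.131, Σhalf²=0.049386
  -D: nom -37.410 → Σnom=72.990; wc +0.190/-0.190 → slack +0.516/-0.556; half-tol=0.190, Σhalf²=0.085486
  +E: nom +25.200 → Σnom=98.190; wc +0.500/-0.230 → slack +1.016/-0.786; half-tol=0.365, Σhalf²=0.218711
  -F: nom -37.100 → Σnom=61.090; wc +0.469/-0.037 → slack +1.485/-0.823; half-tol=0.253, Σhalf²=0.282720
  -G: nom -8.000 → Σnom=53.090; wc +0.400/-0.450 → slack +1.885/-1.273; half-tol=0.425, Σhalf²=0.463345
Nominal = 53.090. Worst-case = [53.090 - 1.273, 53.090 + 1.885] = [51.817, 54.975]. RSS = √0.463345 = 0.681.

nominal=53.090 wc=[51.817,54.975] rss=0.681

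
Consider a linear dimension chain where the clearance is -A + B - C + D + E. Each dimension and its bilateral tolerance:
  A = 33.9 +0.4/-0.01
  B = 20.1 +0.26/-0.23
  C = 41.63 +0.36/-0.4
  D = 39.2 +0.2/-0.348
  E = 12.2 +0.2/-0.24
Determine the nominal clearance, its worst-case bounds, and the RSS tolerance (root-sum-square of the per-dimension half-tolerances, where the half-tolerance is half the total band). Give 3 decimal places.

Stack each dimension's contribution:
  -A: nom -33.900 → Σnom=-33.900; wc +0.010/-0.400 → slack +0.010/-0.400; half-tol=0.205, Σhalf²=0.042025
  +B: nom +20.100 → Σnom=-13.800; wc +0.260/-0.230 → slack +0.270/-0.630; half-tol=0.245, Σhalf²=0.102050
  -C: nom -41.630 → Σnom=-55.430; wc +0.400/-0.360 → slack +0.670/-0.990; half-tol=0.380, Σhalf²=0.246450
  +D: nom +39.200 → Σnom=-16.230; wc +0.200/-0.348 → slack +0.870/-1.338; half-tol=0.274, Σhalf²=0.321526
  +E: nom +12.200 → Σnom=-4.030; wc +0.200/-0.240 → slack +1.070/-1.578; half-tol=0.220, Σhalf²=0.369926
Nominal = -4.030. Worst-case = [-4.030 - 1.578, -4.030 + 1.070] = [-5.608, -2.960]. RSS = √0.369926 = 0.608.

nominal=-4.030 wc=[-5.608,-2.960] rss=0.608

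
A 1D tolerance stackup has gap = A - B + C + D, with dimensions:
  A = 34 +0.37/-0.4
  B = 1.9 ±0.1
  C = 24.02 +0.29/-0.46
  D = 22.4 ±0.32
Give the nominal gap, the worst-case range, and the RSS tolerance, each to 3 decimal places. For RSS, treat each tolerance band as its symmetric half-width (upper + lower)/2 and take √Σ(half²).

Stack each dimension's contribution:
  +A: nom +34.000 → Σnom=34.000; wc +0.370/-0.400 → slack +0.370/-0.400; half-tol=0.385, Σhalf²=0.148225
  -B: nom -1.900 → Σnom=32.100; wc +0.100/-0.100 → slack +0.470/-0.500; half-tol=0.100, Σhalf²=0.158225
  +C: nom +24.020 → Σnom=56.120; wc +0.290/-0.460 → slack +0.760/-0.960; half-tol=0.375, Σhalf²=0.298850
  +D: nom +22.400 → Σnom=78.520; wc +0.320/-0.320 → slack +1.080/-1.280; half-tol=0.320, Σhalf²=0.401250
Nominal = 78.520. Worst-case = [78.520 - 1.280, 78.520 + 1.080] = [77.240, 79.600]. RSS = √0.401250 = 0.633.

nominal=78.520 wc=[77.240,79.600] rss=0.633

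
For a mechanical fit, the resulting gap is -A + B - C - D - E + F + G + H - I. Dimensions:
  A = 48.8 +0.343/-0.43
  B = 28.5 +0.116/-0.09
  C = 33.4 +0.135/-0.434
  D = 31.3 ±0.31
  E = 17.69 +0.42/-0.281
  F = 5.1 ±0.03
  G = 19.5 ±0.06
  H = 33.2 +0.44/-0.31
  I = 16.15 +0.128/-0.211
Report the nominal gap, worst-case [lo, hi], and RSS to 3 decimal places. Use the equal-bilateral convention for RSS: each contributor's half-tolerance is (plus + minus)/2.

nominal=-61.040 wc=[-62.866,-58.728] rss=0.796

Stack each dimension's contribution:
  -A: nom -48.800 → Σnom=-48.800; wc +0.430/-0.343 → slack +0.430/-0.343; half-tol=0.387, Σhalf²=0.149382
  +B: nom +28.500 → Σnom=-20.300; wc +0.116/-0.090 → slack +0.546/-0.433; half-tol=0.103, Σhalf²=0.159991
  -C: nom -33.400 → Σnom=-53.700; wc +0.434/-0.135 → slack +0.980/-0.568; half-tol=0.284, Σhalf²=0.240931
  -D: nom -31.300 → Σnom=-85.000; wc +0.310/-0.310 → slack +1.290/-0.878; half-tol=0.310, Σhalf²=0.337031
  -E: nom -17.690 → Σnom=-102.690; wc +0.281/-0.420 → slack +1.571/-1.298; half-tol=0.351, Σhalf²=0.459882
  +F: nom +5.100 → Σnom=-97.590; wc +0.030/-0.030 → slack +1.601/-1.328; half-tol=0.030, Σhalf²=0.460782
  +G: nom +19.500 → Σnom=-78.090; wc +0.060/-0.060 → slack +1.661/-1.388; half-tol=0.060, Σhalf²=0.464382
  +H: nom +33.200 → Σnom=-44.890; wc +0.440/-0.310 → slack +2.101/-1.698; half-tol=0.375, Σhalf²=0.605007
  -I: nom -16.150 → Σnom=-61.040; wc +0.211/-0.128 → slack +2.312/-1.826; half-tol=0.169, Σhalf²=0.633737
Nominal = -61.040. Worst-case = [-61.040 - 1.826, -61.040 + 2.312] = [-62.866, -58.728]. RSS = √0.633737 = 0.796.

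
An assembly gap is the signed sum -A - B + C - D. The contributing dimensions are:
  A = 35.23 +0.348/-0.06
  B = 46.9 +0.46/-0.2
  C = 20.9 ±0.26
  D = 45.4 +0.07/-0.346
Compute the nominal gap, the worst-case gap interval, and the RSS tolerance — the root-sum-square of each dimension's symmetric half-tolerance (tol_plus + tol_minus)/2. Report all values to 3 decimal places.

Stack each dimension's contribution:
  -A: nom -35.230 → Σnom=-35.230; wc +0.060/-0.348 → slack +0.060/-0.348; half-tol=0.204, Σhalf²=0.041616
  -B: nom -46.900 → Σnom=-82.130; wc +0.200/-0.460 → slack +0.260/-0.808; half-tol=0.330, Σhalf²=0.150516
  +C: nom +20.900 → Σnom=-61.230; wc +0.260/-0.260 → slack +0.520/-1.068; half-tol=0.260, Σhalf²=0.218116
  -D: nom -45.400 → Σnom=-106.630; wc +0.346/-0.070 → slack +0.866/-1.138; half-tol=0.208, Σhalf²=0.261380
Nominal = -106.630. Worst-case = [-106.630 - 1.138, -106.630 + 0.866] = [-107.768, -105.764]. RSS = √0.261380 = 0.511.

nominal=-106.630 wc=[-107.768,-105.764] rss=0.511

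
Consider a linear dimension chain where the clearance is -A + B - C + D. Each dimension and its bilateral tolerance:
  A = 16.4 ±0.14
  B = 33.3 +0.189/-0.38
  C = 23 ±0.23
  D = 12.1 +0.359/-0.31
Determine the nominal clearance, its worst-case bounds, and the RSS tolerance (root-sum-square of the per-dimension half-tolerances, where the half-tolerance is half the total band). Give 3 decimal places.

nominal=6.000 wc=[4.940,6.918] rss=0.515

Stack each dimension's contribution:
  -A: nom -16.400 → Σnom=-16.400; wc +0.140/-0.140 → slack +0.140/-0.140; half-tol=0.140, Σhalf²=0.019600
  +B: nom +33.300 → Σnom=16.900; wc +0.189/-0.380 → slack +0.329/-0.520; half-tol=0.284, Σhalf²=0.100540
  -C: nom -23.000 → Σnom=-6.100; wc +0.230/-0.230 → slack +0.559/-0.750; half-tol=0.230, Σhalf²=0.153440
  +D: nom +12.100 → Σnom=6.000; wc +0.359/-0.310 → slack +0.918/-1.060; half-tol=0.335, Σhalf²=0.265331
Nominal = 6.000. Worst-case = [6.000 - 1.060, 6.000 + 0.918] = [4.940, 6.918]. RSS = √0.265331 = 0.515.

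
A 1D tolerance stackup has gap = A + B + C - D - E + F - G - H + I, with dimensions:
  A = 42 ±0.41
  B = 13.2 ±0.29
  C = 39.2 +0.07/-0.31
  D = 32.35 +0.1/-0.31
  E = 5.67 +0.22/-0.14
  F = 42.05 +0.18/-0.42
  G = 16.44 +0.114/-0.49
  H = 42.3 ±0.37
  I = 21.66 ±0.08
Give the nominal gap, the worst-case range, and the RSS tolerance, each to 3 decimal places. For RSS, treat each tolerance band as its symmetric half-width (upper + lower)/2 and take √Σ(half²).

Stack each dimension's contribution:
  +A: nom +42.000 → Σnom=42.000; wc +0.410/-0.410 → slack +0.410/-0.410; half-tol=0.410, Σhalf²=0.168100
  +B: nom +13.200 → Σnom=55.200; wc +0.290/-0.290 → slack +0.700/-0.700; half-tol=0.290, Σhalf²=0.252200
  +C: nom +39.200 → Σnom=94.400; wc +0.070/-0.310 → slack +0.770/-1.010; half-tol=0.190, Σhalf²=0.288300
  -D: nom -32.350 → Σnom=62.050; wc +0.310/-0.100 → slack +1.080/-1.110; half-tol=0.205, Σhalf²=0.330325
  -E: nom -5.670 → Σnom=56.380; wc +0.140/-0.220 → slack +1.220/-1.330; half-tol=0.180, Σhalf²=0.362725
  +F: nom +42.050 → Σnom=98.430; wc +0.180/-0.420 → slack +1.400/-1.750; half-tol=0.300, Σhalf²=0.452725
  -G: nom -16.440 → Σnom=81.990; wc +0.490/-0.114 → slack +1.890/-1.864; half-tol=0.302, Σhalf²=0.543929
  -H: nom -42.300 → Σnom=39.690; wc +0.370/-0.370 → slack +2.260/-2.234; half-tol=0.370, Σhalf²=0.680829
  +I: nom +21.660 → Σnom=61.350; wc +0.080/-0.080 → slack +2.340/-2.314; half-tol=0.080, Σhalf²=0.687229
Nominal = 61.350. Worst-case = [61.350 - 2.314, 61.350 + 2.340] = [59.036, 63.690]. RSS = √0.687229 = 0.829.

nominal=61.350 wc=[59.036,63.690] rss=0.829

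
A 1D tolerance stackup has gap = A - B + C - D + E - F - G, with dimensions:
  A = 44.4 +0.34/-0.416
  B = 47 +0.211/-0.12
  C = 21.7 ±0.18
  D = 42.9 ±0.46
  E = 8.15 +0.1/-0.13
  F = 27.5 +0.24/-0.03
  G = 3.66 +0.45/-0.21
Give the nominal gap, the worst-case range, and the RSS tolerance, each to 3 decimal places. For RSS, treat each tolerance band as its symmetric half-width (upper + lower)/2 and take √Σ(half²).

nominal=-46.810 wc=[-48.897,-45.370] rss=0.745

Stack each dimension's contribution:
  +A: nom +44.400 → Σnom=44.400; wc +0.340/-0.416 → slack +0.340/-0.416; half-tol=0.378, Σhalf²=0.142884
  -B: nom -47.000 → Σnom=-2.600; wc +0.120/-0.211 → slack +0.460/-0.627; half-tol=0.165, Σhalf²=0.170274
  +C: nom +21.700 → Σnom=19.100; wc +0.180/-0.180 → slack +0.640/-0.807; half-tol=0.180, Σhalf²=0.202674
  -D: nom -42.900 → Σnom=-23.800; wc +0.460/-0.460 → slack +1.100/-1.267; half-tol=0.460, Σhalf²=0.414274
  +E: nom +8.150 → Σnom=-15.650; wc +0.100/-0.130 → slack +1.200/-1.397; half-tol=0.115, Σhalf²=0.427499
  -F: nom -27.500 → Σnom=-43.150; wc +0.030/-0.240 → slack +1.230/-1.637; half-tol=0.135, Σhalf²=0.445724
  -G: nom -3.660 → Σnom=-46.810; wc +0.210/-0.450 → slack +1.440/-2.087; half-tol=0.330, Σhalf²=0.554624
Nominal = -46.810. Worst-case = [-46.810 - 2.087, -46.810 + 1.440] = [-48.897, -45.370]. RSS = √0.554624 = 0.745.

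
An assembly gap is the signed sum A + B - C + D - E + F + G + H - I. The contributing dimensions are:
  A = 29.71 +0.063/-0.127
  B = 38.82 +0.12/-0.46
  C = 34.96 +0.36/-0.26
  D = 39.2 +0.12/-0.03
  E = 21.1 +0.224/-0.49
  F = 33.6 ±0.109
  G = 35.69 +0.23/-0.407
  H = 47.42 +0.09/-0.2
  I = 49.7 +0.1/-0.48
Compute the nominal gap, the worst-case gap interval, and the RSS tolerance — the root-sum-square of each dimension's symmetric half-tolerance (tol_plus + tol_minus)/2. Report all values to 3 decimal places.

Stack each dimension's contribution:
  +A: nom +29.710 → Σnom=29.710; wc +0.063/-0.127 → slack +0.063/-0.127; half-tol=0.095, Σhalf²=0.009025
  +B: nom +38.820 → Σnom=68.530; wc +0.120/-0.460 → slack +0.183/-0.587; half-tol=0.290, Σhalf²=0.093125
  -C: nom -34.960 → Σnom=33.570; wc +0.260/-0.360 → slack +0.443/-0.947; half-tol=0.310, Σhalf²=0.189225
  +D: nom +39.200 → Σnom=72.770; wc +0.120/-0.030 → slack +0.563/-0.977; half-tol=0.075, Σhalf²=0.194850
  -E: nom -21.100 → Σnom=51.670; wc +0.490/-0.224 → slack +1.053/-1.201; half-tol=0.357, Σhalf²=0.322299
  +F: nom +33.600 → Σnom=85.270; wc +0.109/-0.109 → slack +1.162/-1.310; half-tol=0.109, Σhalf²=0.334180
  +G: nom +35.690 → Σnom=120.960; wc +0.230/-0.407 → slack +1.392/-1.717; half-tol=0.319, Σhalf²=0.435622
  +H: nom +47.420 → Σnom=168.380; wc +0.090/-0.200 → slack +1.482/-1.917; half-tol=0.145, Σhalf²=0.456647
  -I: nom -49.700 → Σnom=118.680; wc +0.480/-0.100 → slack +1.962/-2.017; half-tol=0.290, Σhalf²=0.540747
Nominal = 118.680. Worst-case = [118.680 - 2.017, 118.680 + 1.962] = [116.663, 120.642]. RSS = √0.540747 = 0.735.

nominal=118.680 wc=[116.663,120.642] rss=0.735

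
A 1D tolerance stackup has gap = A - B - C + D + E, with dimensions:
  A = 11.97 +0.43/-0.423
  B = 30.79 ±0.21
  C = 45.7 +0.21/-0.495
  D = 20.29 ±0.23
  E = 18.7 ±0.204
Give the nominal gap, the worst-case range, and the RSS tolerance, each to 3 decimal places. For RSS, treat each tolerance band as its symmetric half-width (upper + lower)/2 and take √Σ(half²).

Stack each dimension's contribution:
  +A: nom +11.970 → Σnom=11.970; wc +0.430/-0.423 → slack +0.430/-0.423; half-tol=0.426, Σhalf²=0.181902
  -B: nom -30.790 → Σnom=-18.820; wc +0.210/-0.210 → slack +0.640/-0.633; half-tol=0.210, Σhalf²=0.226002
  -C: nom -45.700 → Σnom=-64.520; wc +0.495/-0.210 → slack +1.135/-0.843; half-tol=0.352, Σhalf²=0.350258
  +D: nom +20.290 → Σnom=-44.230; wc +0.230/-0.230 → slack +1.365/-1.073; half-tol=0.230, Σhalf²=0.403158
  +E: nom +18.700 → Σnom=-25.530; wc +0.204/-0.204 → slack +1.569/-1.277; half-tol=0.204, Σhalf²=0.444774
Nominal = -25.530. Worst-case = [-25.530 - 1.277, -25.530 + 1.569] = [-26.807, -23.961]. RSS = √0.444774 = 0.667.

nominal=-25.530 wc=[-26.807,-23.961] rss=0.667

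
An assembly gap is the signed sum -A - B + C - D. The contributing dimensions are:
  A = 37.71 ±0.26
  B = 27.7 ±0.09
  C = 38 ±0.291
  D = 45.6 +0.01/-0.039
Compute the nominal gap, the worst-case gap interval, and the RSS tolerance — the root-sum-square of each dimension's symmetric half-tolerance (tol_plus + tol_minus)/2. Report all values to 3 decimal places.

nominal=-73.010 wc=[-73.661,-72.330] rss=0.401

Stack each dimension's contribution:
  -A: nom -37.710 → Σnom=-37.710; wc +0.260/-0.260 → slack +0.260/-0.260; half-tol=0.260, Σhalf²=0.067600
  -B: nom -27.700 → Σnom=-65.410; wc +0.090/-0.090 → slack +0.350/-0.350; half-tol=0.090, Σhalf²=0.075700
  +C: nom +38.000 → Σnom=-27.410; wc +0.291/-0.291 → slack +0.641/-0.641; half-tol=0.291, Σhalf²=0.160381
  -D: nom -45.600 → Σnom=-73.010; wc +0.039/-0.010 → slack +0.680/-0.651; half-tol=0.025, Σhalf²=0.160981
Nominal = -73.010. Worst-case = [-73.010 - 0.651, -73.010 + 0.680] = [-73.661, -72.330]. RSS = √0.160981 = 0.401.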